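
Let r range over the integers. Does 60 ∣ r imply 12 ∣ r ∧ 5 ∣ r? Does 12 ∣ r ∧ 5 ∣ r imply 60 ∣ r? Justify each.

(⟹) If 60 ∣ r, write r = 60q. Since 60 = 5·12, r = 12·(5q), so 12 ∣ r; and since 60 = 12·5, r = 5·(12q), so 5 ∣ r.

(⟸) Suppose 12 ∣ r and 5 ∣ r. Any common multiple of 12 and 5 is a multiple of their lcm; here gcd(12, 5) = 1, so lcm(12, 5) = 12·5 = 60, so 60 ∣ r.

Both directions hold.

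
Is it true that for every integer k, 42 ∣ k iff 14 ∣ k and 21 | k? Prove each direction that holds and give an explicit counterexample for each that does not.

Both implications hold.

Forward direction. If 42 ∣ k, write k = 42q. Since 42 = 3·14, k = 14·(3q), so 14 ∣ k; and since 42 = 2·21, k = 21·(2q), so 21 ∣ k.

Converse. Suppose 14 ∣ k and 21 ∣ k. Any common multiple of 14 and 21 is a multiple of their lcm; here lcm(14, 21) = 14·21/gcd(14, 21) = 294/7 = 42, so 42 ∣ k.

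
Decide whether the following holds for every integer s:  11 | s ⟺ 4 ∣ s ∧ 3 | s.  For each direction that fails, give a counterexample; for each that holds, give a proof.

Neither implication holds.

(⟹) This fails: take s = 11. Certainly 11 ∣ 11, but 4 ∤ 11.

(⟸) This fails: take s = 12. Both 4 ∣ 12 and 3 ∣ 12, yet 12 is not a multiple of 11 (since 12 = 1·11 + 1), so 11 ∤ 12.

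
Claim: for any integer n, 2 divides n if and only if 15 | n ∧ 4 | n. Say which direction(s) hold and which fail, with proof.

(→) This fails: take n = 2. Certainly 2 ∣ 2, but 15 ∤ 2.

(←) Suppose 15 ∣ n and 4 ∣ n. Any common multiple of 15 and 4 is a multiple of their lcm; here gcd(15, 4) = 1, so lcm(15, 4) = 15·4 = 60, so 60 ∣ n. Since 2 ∣ 60, it follows that 2 ∣ n.

Only the converse holds.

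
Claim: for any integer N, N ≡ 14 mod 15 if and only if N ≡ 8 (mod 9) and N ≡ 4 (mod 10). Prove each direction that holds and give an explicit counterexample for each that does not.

Not equivalent: only (⇐) holds.

[⇒] This fails: N = 74 gives 74 ≡ 14 (mod 15) but 74 ≡ 2 (mod 9), so the conjunction on the right does not hold.

[⇐] Conversely, if N ≡ 8 (mod 9) and N ≡ 4 (mod 10), then by the Chinese remainder theorem N ≡ 44 (mod 90). Since 44 ≡ 14 (mod 15) and 15 ∣ 90, we get N ≡ 14 (mod 15).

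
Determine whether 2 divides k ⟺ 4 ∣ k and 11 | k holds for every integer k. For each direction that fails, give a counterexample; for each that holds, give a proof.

[⇒] This fails: take k = 2. Certainly 2 ∣ 2, but 4 ∤ 2.

[⇐] Suppose 4 ∣ k and 11 ∣ k. Any common multiple of 4 and 11 is a multiple of their lcm; here gcd(4, 11) = 1, so lcm(4, 11) = 4·11 = 44, so 44 ∣ k. Since 2 ∣ 44, it follows that 2 ∣ k.

Not equivalent: only (⇐) holds.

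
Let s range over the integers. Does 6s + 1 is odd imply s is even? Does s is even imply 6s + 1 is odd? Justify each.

Forward direction. This fails: take s = 1. Then 6s + 1 = 7, which is odd, yet s = 1 is odd, not even.

Converse. Suppose s is even. Since 6 is even, 6s is even for every s, so 6s + 1 has the same parity as 1, which is odd. Hence 6s + 1 is odd.

Not equivalent: only (⇐) holds.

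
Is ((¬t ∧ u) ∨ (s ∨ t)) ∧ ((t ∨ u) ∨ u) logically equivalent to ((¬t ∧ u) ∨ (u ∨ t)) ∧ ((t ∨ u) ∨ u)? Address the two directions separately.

Both directions hold.

(⇒) Assume the antecedent. If t is true, the consequent reduces to true regardless of the other variables. If t is false, the antecedent forces (t = F, s = F, u = T) or (t = F, s = T, u = T), and the consequent holds there. Either way the consequent holds.

(⇐) Assume the antecedent. If t is true, the consequent reduces to true regardless of the other variables. If t is false, the antecedent forces (t = F, s = F, u = T) or (t = F, s = T, u = T), and the consequent holds there. Either way the consequent holds.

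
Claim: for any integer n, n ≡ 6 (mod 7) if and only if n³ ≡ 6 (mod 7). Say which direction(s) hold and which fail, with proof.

Only the forward direction holds.

[⇒] Suppose n ≡ 6 (mod 7). Write n = 7j + 6. Then (7j + 6)³ = 343j³ + 882j² + 756j + 216 = 7(49j³ + 126j² + 108j + 30) + 6, so n³ ≡ 6 (mod 7).

[⇐] This fails: take n = 3. Then 3³ = 27 ≡ 6 (mod 7), yet 3 ≡ 3 (mod 7), not 6.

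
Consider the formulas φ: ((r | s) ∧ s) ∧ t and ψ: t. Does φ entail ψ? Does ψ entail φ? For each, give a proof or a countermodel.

Not equivalent: only (⇒) holds.

(⟹) Assume the antecedent. If r is true, the antecedent forces (r = T, s = T, t = T), and t holds there. If r is false, the antecedent forces (r = F, s = T, t = T), and t holds there. Either way t holds.

(⟸) This fails. Under r = F, s = F, t = T, the left side is false but the right side is true.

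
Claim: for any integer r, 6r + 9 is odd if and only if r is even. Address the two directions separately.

Only the reverse direction holds.

(⟹) This fails: take r = 3. Then 6r + 9 = 27, which is odd, yet r = 3 is odd, not even.

(⟸) Suppose r is even. Since 6 is even, 6r is even for every r, so 6r + 9 has the same parity as 9, which is odd. Hence 6r + 9 is odd.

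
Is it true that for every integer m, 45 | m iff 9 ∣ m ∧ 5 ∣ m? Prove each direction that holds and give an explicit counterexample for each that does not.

Forward direction. If 45 ∣ m, write m = 45q. Since 45 = 5·9, m = 9·(5q), so 9 ∣ m; and since 45 = 9·5, m = 5·(9q), so 5 ∣ m.

Converse. Suppose 9 ∣ m and 5 ∣ m. Any common multiple of 9 and 5 is a multiple of their lcm; here gcd(9, 5) = 1, so lcm(9, 5) = 9·5 = 45, so 45 ∣ m.

Both implications hold.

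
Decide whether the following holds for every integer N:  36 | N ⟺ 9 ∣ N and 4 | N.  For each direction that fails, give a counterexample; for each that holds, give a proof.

Equivalent; both directions hold.

[⇒] If 36 ∣ N, write N = 36q. Since 36 = 4·9, N = 9·(4q), so 9 ∣ N; and since 36 = 9·4, N = 4·(9q), so 4 ∣ N.

[⇐] Suppose 9 ∣ N and 4 ∣ N. Any common multiple of 9 and 4 is a multiple of their lcm; here gcd(9, 4) = 1, so lcm(9, 4) = 9·4 = 36, so 36 ∣ N.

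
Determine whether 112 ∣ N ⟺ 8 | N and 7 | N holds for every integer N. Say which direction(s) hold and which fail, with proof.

The forward direction holds; the converse fails.

Forward direction. If 112 ∣ N, write N = 112q. Since 112 = 14·8, N = 8·(14q), so 8 ∣ N; and since 112 = 16·7, N = 7·(16q), so 7 ∣ N.

Converse. This fails: take N = 56. Both 8 ∣ 56 and 7 ∣ 56, yet 56 is not a multiple of 112 (since 56 = 0·112 + 56), so 112 ∤ 56.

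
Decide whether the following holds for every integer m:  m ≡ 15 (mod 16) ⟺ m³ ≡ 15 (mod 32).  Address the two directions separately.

The forward direction fails; the converse holds.

[⇒] This fails: take m = 31. Then 31 ≡ 15 (mod 16), but 31³ = 29791 ≡ 31 (mod 32), not 15.

[⇐] Conversely, the residues r modulo 32 with r³ ≡ 15 (mod 32) are exactly {15}, and each is ≡ 15 (mod 16).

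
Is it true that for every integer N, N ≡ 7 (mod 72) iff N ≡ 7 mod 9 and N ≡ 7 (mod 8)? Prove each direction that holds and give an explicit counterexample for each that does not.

(⇐) If N ≡ 7 (mod 9) and N ≡ 7 (mod 8), then by the Chinese remainder theorem N ≡ 7 (mod 72). This is exactly N ≡ 7 (mod 72).

(⇒) Suppose N ≡ 7 (mod 72); write N = 72j + 7. Since 9 ∣ 72, reducing mod 9 gives N ≡ 7 (mod 9); since 8 ∣ 72, reducing mod 8 gives N ≡ 7 (mod 8).

Both directions hold; the statement is true.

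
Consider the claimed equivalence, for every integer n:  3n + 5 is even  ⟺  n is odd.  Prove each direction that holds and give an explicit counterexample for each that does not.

Forward direction. Suppose 3n + 5 is even. Since 3 is odd, 3n and n have the same parity, so 3n + 5 ≡ n + 5 (mod 2). As 5 is odd, 3n + 5 is even exactly when n is odd. Thus n is odd.

Converse. Suppose n is odd; write n = 2j + 1. Then 3n + 5 = 3·(2j + 1) + 5 = 2·3j + 8, which is even.

Equivalent; both directions hold.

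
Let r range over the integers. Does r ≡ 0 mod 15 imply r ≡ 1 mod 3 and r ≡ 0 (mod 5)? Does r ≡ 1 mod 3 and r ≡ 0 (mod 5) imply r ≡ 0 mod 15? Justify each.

Neither direction holds.

(⟹) This fails: r = 0 gives 0 ≡ 0 (mod 15) but 0 ≡ 0 (mod 3), so the conjunction on the right does not hold.

(⟸) This fails: r = 10 satisfies both congruences on the right (10 ≡ 1 mod 3 and 10 ≡ 0 mod 5) yet 10 ≡ 10 (mod 15), not 0.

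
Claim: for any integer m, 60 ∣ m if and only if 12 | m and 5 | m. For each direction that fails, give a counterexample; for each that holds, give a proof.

Both directions hold.

(⇒) If 60 ∣ m, write m = 60q. Since 60 = 5·12, m = 12·(5q), so 12 ∣ m; and since 60 = 12·5, m = 5·(12q), so 5 ∣ m.

(⇐) Suppose 12 ∣ m and 5 ∣ m. Any common multiple of 12 and 5 is a multiple of their lcm; here gcd(12, 5) = 1, so lcm(12, 5) = 12·5 = 60, so 60 ∣ m.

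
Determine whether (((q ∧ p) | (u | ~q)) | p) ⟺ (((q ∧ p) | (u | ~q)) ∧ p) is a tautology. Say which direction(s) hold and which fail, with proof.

[⇒] This fails. Under p = F, u = F, q = F, the left side is true but the right side is false.

[⇐] Assume the antecedent. If p is true, ((q ∧ p) | (u | ~q)) | p reduces to true regardless of the other variables. If p is false, the antecedent cannot hold. Either way ((q ∧ p) | (u | ~q)) | p holds.

The forward direction fails; the converse holds.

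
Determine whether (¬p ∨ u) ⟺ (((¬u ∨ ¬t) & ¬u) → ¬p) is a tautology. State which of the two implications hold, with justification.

Equivalent; both directions hold.

[⇒] Assume the antecedent. If p is true, the antecedent forces (p = T, u = T, t = F) or (p = T, u = T, t = T), and ((¬u ∨ ¬t) & ¬u) → ¬p holds there. If p is false, ((¬u ∨ ¬t) & ¬u) → ¬p reduces to true regardless of the other variables. Either way ((¬u ∨ ¬t) & ¬u) → ¬p holds.

[⇐] Assume the antecedent. If p is true, the antecedent forces (p = T, u = T, t = F) or (p = T, u = T, t = T), and ¬p ∨ u holds there. If p is false, ¬p ∨ u reduces to true regardless of the other variables. Either way ¬p ∨ u holds.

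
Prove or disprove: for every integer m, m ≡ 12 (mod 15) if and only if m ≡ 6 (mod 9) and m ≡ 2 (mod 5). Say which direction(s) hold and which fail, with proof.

Only the reverse direction holds.

(⇒) This fails: m = 27 gives 27 ≡ 12 (mod 15) but 27 ≡ 0 (mod 9), so the conjunction on the right does not hold.

(⇐) Conversely, if m ≡ 6 (mod 9) and m ≡ 2 (mod 5), then by the Chinese remainder theorem m ≡ 42 (mod 45). Since 42 ≡ 12 (mod 15) and 15 ∣ 45, we get m ≡ 12 (mod 15).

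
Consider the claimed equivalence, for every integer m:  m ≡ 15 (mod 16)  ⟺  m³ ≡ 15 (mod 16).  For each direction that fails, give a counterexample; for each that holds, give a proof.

Both directions hold; the statement is true.

Forward direction. Suppose m ≡ 15 (mod 16). Write m = 16j + 15. Then (16j + 15)³ = 4096j³ + 11520j² + 10800j + 3375 = 16(256j³ + 720j² + 675j + 210) + 15, so m³ ≡ 15 (mod 16).

Converse. Suppose m³ ≡ 15 (mod 16). The only residue r in {0, …, 15} with r³ ≡ 15 (mod 16) is r = 15, so m ≡ 15 (mod 16).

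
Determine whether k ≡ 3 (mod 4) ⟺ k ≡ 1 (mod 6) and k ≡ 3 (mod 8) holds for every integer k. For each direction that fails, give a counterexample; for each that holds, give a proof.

Only the converse holds.

(→) This fails: k = 3 gives 3 ≡ 3 (mod 4) but 3 ≡ 3 (mod 6), so the conjunction on the right does not hold.

(←) Conversely, if k ≡ 1 (mod 6) and k ≡ 3 (mod 8), then by the Chinese remainder theorem k ≡ 19 (mod 24). Since 19 ≡ 3 (mod 4) and 4 ∣ 24, we get k ≡ 3 (mod 4).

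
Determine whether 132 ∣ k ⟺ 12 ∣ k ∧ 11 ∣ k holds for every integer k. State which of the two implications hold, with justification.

(⟸) Suppose 12 ∣ k and 11 ∣ k. Any common multiple of 12 and 11 is a multiple of their lcm; here gcd(12, 11) = 1, so lcm(12, 11) = 12·11 = 132, so 132 ∣ k.

(⟹) If 132 ∣ k, write k = 132q. Since 132 = 11·12, k = 12·(11q), so 12 ∣ k; and since 132 = 12·11, k = 11·(12q), so 11 ∣ k.

Both implications hold.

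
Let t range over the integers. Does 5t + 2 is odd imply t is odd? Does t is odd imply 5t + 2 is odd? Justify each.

[⇒] Suppose 5t + 2 is odd. Since 5 is odd, 5t and t have the same parity, so 5t + 2 ≡ t + 2 (mod 2). As 2 is even, 5t + 2 is odd exactly when t is odd. Thus t is odd.

[⇐] Conversely, suppose t is odd; write t = 2j + 1. Then 5t + 2 = 5·(2j + 1) + 2 = 2·5j + 7, which is odd.

Both directions hold.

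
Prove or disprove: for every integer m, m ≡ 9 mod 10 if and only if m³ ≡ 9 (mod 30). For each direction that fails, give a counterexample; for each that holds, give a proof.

Only the converse holds.

(→) This fails: take m = 19. Then 19 ≡ 9 (mod 10), but 19³ = 6859 ≡ 19 (mod 30), not 9.

(←) Conversely, the residues r modulo 30 with r³ ≡ 9 (mod 30) are exactly {9}, and each is ≡ 9 (mod 10).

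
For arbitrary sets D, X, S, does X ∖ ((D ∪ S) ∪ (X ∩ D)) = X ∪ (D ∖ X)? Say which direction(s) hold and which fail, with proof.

(⟹) Let x ∈ X ∖ ((D ∪ S) ∪ (X ∩ D)). Then x ∈ X and x ∉ D, S, from which x ∈ X ∪ (D ∖ X).

(⟸) This inclusion fails. Take D = {1}, X = ∅, S = ∅; then 1 ∈ X ∪ (D ∖ X) but 1 ∉ X ∖ ((D ∪ S) ∪ (X ∩ D)).

The sets are not equal: only the forward inclusion holds.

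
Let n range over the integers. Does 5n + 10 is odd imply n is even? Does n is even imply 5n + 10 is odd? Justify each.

(⇒) This fails: n = 5 gives 5n + 10 = 35, which is odd, but 5 is odd, not even.

(⇐) This also fails: n = 6 is even, but 5n + 10 = 40 is even, not odd.

(⇒) fails and (⇐) fails.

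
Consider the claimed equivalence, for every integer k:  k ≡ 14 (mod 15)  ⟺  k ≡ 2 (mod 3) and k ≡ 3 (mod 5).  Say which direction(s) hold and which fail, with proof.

Neither implication holds.

(⟹) This fails: k = 14 gives 14 ≡ 14 (mod 15) but 14 ≡ 4 (mod 5), so the conjunction on the right does not hold.

(⟸) This fails: k = 8 satisfies both congruences on the right (8 ≡ 2 mod 3 and 8 ≡ 3 mod 5) yet 8 ≡ 8 (mod 15), not 14.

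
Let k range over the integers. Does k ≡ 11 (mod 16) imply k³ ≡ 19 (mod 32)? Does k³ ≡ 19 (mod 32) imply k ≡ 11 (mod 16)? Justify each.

Only the converse holds.

(⟸) The residues r modulo 32 with r³ ≡ 19 (mod 32) are exactly {11}, and each is ≡ 11 (mod 16).

(⟹) This fails: take k = 27. Then 27 ≡ 11 (mod 16), but 27³ = 19683 ≡ 3 (mod 32), not 19.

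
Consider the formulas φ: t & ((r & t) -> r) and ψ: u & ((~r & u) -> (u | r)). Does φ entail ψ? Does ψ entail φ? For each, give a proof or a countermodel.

(→) This fails. Under r = F, t = T, u = F, the left side is true but the right side is false.

(←) This fails. Under r = F, t = F, u = T, the left side is false but the right side is true.

Neither implication holds.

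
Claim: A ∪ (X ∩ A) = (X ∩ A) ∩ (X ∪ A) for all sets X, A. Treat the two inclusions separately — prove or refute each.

(⊆) This inclusion fails. Take X = ∅, A = {1}; then 1 ∈ A ∪ (X ∩ A) but 1 ∉ (X ∩ A) ∩ (X ∪ A).

(⊇) Let x ∈ (X ∩ A) ∩ (X ∪ A). Then x ∈ X ∩ A, from which x ∈ A ∪ (X ∩ A).

The sets are not equal: only the reverse inclusion holds.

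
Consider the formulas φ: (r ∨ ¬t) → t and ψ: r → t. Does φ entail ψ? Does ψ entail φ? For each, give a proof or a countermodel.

Forward direction. Assume the antecedent. If t is true, r → t reduces to true regardless of the other variables. If t is false, the antecedent cannot hold. Either way r → t holds.

Converse. This fails. Under t = F, r = F, the left side is false but the right side is true.

Only the forward implication holds.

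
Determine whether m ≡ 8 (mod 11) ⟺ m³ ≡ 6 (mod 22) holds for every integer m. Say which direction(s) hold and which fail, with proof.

Forward direction. This fails: take m = 19. Then 19 ≡ 8 (mod 11), but 19³ = 6859 ≡ 17 (mod 22), not 6.

Converse. The residues r modulo 22 with r³ ≡ 6 (mod 22) are exactly {8}, and each is ≡ 8 (mod 11).

The forward direction fails; the converse holds.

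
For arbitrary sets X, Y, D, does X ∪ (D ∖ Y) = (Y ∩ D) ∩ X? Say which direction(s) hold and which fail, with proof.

Forward inclusion. This inclusion fails. Take X = {1}, Y = ∅, D = ∅; then 1 ∈ X ∪ (D ∖ Y) but 1 ∉ (Y ∩ D) ∩ X.

Reverse inclusion. Let x ∈ (Y ∩ D) ∩ X. Then x ∈ X ∩ Y ∩ D, from which x ∈ X ∪ (D ∖ Y).

The sets are not equal: only the reverse inclusion holds.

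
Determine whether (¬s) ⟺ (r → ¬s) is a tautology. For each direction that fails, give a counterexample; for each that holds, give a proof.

(⟹) Assume the antecedent. If r is true, the antecedent forces (r = T, s = F), and r → ¬s holds there. If r is false, r → ¬s reduces to true regardless of the other variables. Either way r → ¬s holds.

(⟸) This fails. Under r = F, s = T, the left side is false but the right side is true.

Not equivalent: only (⇒) holds.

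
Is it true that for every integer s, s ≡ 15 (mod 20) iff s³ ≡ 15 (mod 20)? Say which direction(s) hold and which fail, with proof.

Equivalent; both directions hold.

(→) Suppose s ≡ 15 (mod 20). Write s = 20j + 15. Then (20j + 15)³ = 8000j³ + 18000j² + 13500j + 3375 = 20(400j³ + 900j² + 675j + 168) + 15, so s³ ≡ 15 (mod 20).

(←) Conversely, suppose s³ ≡ 15 (mod 20). The only residue r in {0, …, 19} with r³ ≡ 15 (mod 20) is r = 15, so s ≡ 15 (mod 20).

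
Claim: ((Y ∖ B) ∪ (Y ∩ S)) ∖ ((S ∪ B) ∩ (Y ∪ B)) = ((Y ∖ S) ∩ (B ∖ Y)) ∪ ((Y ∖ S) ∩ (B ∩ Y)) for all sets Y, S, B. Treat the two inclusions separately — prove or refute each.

Neither inclusion holds.

Forward inclusion. This inclusion fails. Take Y = {1}, S = ∅, B = ∅; then 1 ∈ ((Y ∖ B) ∪ (Y ∩ S)) ∖ ((S ∪ B) ∩ (Y ∪ B)) but 1 ∉ ((Y ∖ S) ∩ (B ∖ Y)) ∪ ((Y ∖ S) ∩ (B ∩ Y)).

Reverse inclusion. This inclusion fails. Take Y = {1}, S = ∅, B = {1}; then 1 ∈ ((Y ∖ S) ∩ (B ∖ Y)) ∪ ((Y ∖ S) ∩ (B ∩ Y)) but 1 ∉ ((Y ∖ B) ∪ (Y ∩ S)) ∖ ((S ∪ B) ∩ (Y ∪ B)).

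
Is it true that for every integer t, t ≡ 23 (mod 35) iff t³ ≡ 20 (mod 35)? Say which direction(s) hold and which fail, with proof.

(→) This fails: take t = 23. Then 23 ≡ 23 (mod 35), but 23³ = 12167 ≡ 22 (mod 35), not 20.

(←) This fails: take t = 5. Then 5³ = 125 ≡ 20 (mod 35), yet 5 ≡ 5 (mod 35), not 23.

(⇒) fails and (⇐) fails.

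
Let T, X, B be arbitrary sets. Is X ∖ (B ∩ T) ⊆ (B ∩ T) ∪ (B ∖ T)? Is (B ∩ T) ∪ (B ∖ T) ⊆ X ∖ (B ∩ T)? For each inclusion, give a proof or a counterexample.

(⊆) This inclusion fails. Take T = ∅, X = {1}, B = ∅; then 1 ∈ X ∖ (B ∩ T) but 1 ∉ (B ∩ T) ∪ (B ∖ T).

(⊇) This inclusion fails. Take T = ∅, X = ∅, B = {1}; then 1 ∈ (B ∩ T) ∪ (B ∖ T) but 1 ∉ X ∖ (B ∩ T).

Neither inclusion holds.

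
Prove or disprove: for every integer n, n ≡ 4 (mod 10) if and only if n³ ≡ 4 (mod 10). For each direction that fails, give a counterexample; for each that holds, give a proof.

(→) Suppose n ≡ 4 (mod 10). Write n = 10j + 4. Then (10j + 4)³ = 1000j³ + 1200j² + 480j + 64 = 10(100j³ + 120j² + 48j + 6) + 4, so n³ ≡ 4 (mod 10).

(←) For the converse, argue contrapositively. If n ≢ 4 (mod 10), then n is congruent to one of 0, 1, 2, 3, 5, 6, 7, 8, 9 modulo 10, and these give n³ ≡ 0, 1, 8, 7, 5, 6, 3, 2, 9 respectively — never 4.

Both directions hold.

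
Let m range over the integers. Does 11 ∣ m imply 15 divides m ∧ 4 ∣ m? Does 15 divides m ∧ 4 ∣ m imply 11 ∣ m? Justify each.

Forward direction. This fails: take m = 11. Certainly 11 ∣ 11, but 15 ∤ 11.

Converse. This fails: take m = 60. Both 15 ∣ 60 and 4 ∣ 60, yet 60 is not a multiple of 11 (since 60 = 5·11 + 5), so 11 ∤ 60.

Neither implication holds.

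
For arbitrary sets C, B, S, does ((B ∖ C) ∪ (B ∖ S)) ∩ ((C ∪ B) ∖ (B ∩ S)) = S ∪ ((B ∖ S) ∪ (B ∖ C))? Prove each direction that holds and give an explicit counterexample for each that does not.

(⊆) Let x ∈ ((B ∖ C) ∪ (B ∖ S)) ∩ ((C ∪ B) ∖ (B ∩ S)). Then either x ∈ B and x ∉ C, S; or x ∈ C ∩ B and x ∉ S. In each case x ∈ S ∪ ((B ∖ S) ∪ (B ∖ C)), so ((B ∖ C) ∪ (B ∖ S)) ∩ ((C ∪ B) ∖ (B ∩ S)) ⊆ S ∪ ((B ∖ S) ∪ (B ∖ C)).

(⊇) This inclusion fails. Take C = ∅, B = ∅, S = {1}; then 1 ∈ S ∪ ((B ∖ S) ∪ (B ∖ C)) but 1 ∉ ((B ∖ C) ∪ (B ∖ S)) ∩ ((C ∪ B) ∖ (B ∩ S)).

(⊆) holds; (⊇) fails.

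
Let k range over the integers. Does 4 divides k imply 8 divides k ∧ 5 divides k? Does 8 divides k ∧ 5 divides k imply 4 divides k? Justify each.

The forward direction fails; the converse holds.

(⇐) Suppose 8 ∣ k and 5 ∣ k. Any common multiple of 8 and 5 is a multiple of their lcm; here gcd(8, 5) = 1, so lcm(8, 5) = 8·5 = 40, so 40 ∣ k. Since 4 ∣ 40, it follows that 4 ∣ k.

(⇒) This fails: take k = 4. Certainly 4 ∣ 4, but 8 ∤ 4.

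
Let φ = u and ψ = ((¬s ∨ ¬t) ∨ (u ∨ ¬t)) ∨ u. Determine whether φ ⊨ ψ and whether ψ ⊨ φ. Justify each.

The forward direction holds; the converse fails.

(⇒) Assume the antecedent. If s is true, the antecedent forces (s = T, u = T, t = F) or (s = T, u = T, t = T), and ((¬s ∨ ¬t) ∨ (u ∨ ¬t)) ∨ u holds there. If s is false, ((¬s ∨ ¬t) ∨ (u ∨ ¬t)) ∨ u reduces to true regardless of the other variables. Either way ((¬s ∨ ¬t) ∨ (u ∨ ¬t)) ∨ u holds.

(⇐) This fails. Under s = F, u = F, t = F, the left side is false but the right side is true.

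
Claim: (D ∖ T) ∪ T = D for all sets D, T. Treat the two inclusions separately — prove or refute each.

Forward inclusion. This inclusion fails. Take D = ∅, T = {1}; then 1 ∈ (D ∖ T) ∪ T but 1 ∉ D.

Reverse inclusion. Let x ∈ D. Then either x ∈ D and x ∉ T; or x ∈ D ∩ T. In each case x ∈ (D ∖ T) ∪ T, so D ⊆ (D ∖ T) ∪ T.

(⊆) fails; (⊇) holds.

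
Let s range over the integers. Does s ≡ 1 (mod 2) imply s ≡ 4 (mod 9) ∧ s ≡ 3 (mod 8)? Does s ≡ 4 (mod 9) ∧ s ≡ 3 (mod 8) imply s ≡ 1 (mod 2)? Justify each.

Only the converse holds.

Forward direction. This fails: s = 1 gives 1 ≡ 1 (mod 2) but 1 ≡ 1 (mod 9), so the conjunction on the right does not hold.

Converse. If s ≡ 4 (mod 9) and s ≡ 3 (mod 8), then by the Chinese remainder theorem s ≡ 67 (mod 72). Since 67 ≡ 1 (mod 2) and 2 ∣ 72, we get s ≡ 1 (mod 2).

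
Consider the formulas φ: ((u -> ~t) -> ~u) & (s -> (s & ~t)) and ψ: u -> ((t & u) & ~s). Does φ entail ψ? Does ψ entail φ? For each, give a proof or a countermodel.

Only the forward direction holds.

Forward direction. Assume the antecedent. If t is true, the antecedent forces (s = F, t = T, u = F) or (s = F, t = T, u = T), and u -> ((t & u) & ~s) holds there. If t is false, the antecedent forces (s = F, t = F, u = F) or (s = T, t = F, u = F), and u -> ((t & u) & ~s) holds there. Either way u -> ((t & u) & ~s) holds.

Converse. This fails. Under s = T, t = T, u = F, the left side is false but the right side is true.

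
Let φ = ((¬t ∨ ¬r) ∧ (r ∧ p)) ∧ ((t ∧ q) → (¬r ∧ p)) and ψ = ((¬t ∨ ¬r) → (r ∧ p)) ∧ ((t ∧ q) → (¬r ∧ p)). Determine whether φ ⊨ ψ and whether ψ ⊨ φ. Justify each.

Only the forward implication holds.

(→) Assume the antecedent. If t is true, the antecedent cannot hold. If t is false, the antecedent forces (t = F, p = T, r = T, q = F) or (t = F, p = T, r = T, q = T), and the consequent holds there. Either way the consequent holds.

(←) This fails. Under t = T, p = F, r = T, q = F, the left side is false but the right side is true.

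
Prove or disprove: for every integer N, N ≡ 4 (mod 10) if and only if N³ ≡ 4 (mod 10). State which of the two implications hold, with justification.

Both implications hold.

Forward direction. Suppose N ≡ 4 (mod 10). Write N = 10j + 4. Then (10j + 4)³ = 1000j³ + 1200j² + 480j + 64 = 10(100j³ + 120j² + 48j + 6) + 4, so N³ ≡ 4 (mod 10).

Converse. Suppose N³ ≡ 4 (mod 10). The only residue r in {0, …, 9} with r³ ≡ 4 (mod 10) is r = 4, so N ≡ 4 (mod 10).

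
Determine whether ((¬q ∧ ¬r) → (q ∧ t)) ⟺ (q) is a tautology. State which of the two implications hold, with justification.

Converse. Assume the antecedent. If q is true, (¬q ∧ ¬r) → (q ∧ t) reduces to true regardless of the other variables. If q is false, the antecedent cannot hold. Either way (¬q ∧ ¬r) → (q ∧ t) holds.

Forward direction. This fails. Under q = F, r = T, t = F, the left side is true but the right side is false.

The forward direction fails; the converse holds.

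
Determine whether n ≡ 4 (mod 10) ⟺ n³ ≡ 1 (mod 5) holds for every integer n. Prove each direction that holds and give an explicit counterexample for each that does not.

Forward direction. This fails: take n = 4. Then 4 ≡ 4 (mod 10), but 4³ = 64 ≡ 4 (mod 5), not 1.

Converse. This fails: take n = 1. Then 1³ = 1 ≡ 1 (mod 5), yet 1 ≡ 1 (mod 10), not 4.

Neither implication holds.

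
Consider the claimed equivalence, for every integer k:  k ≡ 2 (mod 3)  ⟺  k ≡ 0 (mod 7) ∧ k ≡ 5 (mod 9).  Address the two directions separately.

The forward direction fails; the converse holds.

(⇐) If k ≡ 0 (mod 7) and k ≡ 5 (mod 9), then by the Chinese remainder theorem k ≡ 14 (mod 63). Since 14 ≡ 2 (mod 3) and 3 ∣ 63, we get k ≡ 2 (mod 3).

(⇒) This fails: k = 2 gives 2 ≡ 2 (mod 3) but 2 ≡ 2 (mod 7), so the conjunction on the right does not hold.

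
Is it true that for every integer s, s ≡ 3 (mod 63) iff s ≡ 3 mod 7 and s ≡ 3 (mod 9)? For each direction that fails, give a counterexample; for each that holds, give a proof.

(→) Suppose s ≡ 3 (mod 63); write s = 63j + 3. Since 7 ∣ 63, reducing mod 7 gives s ≡ 3 (mod 7); since 9 ∣ 63, reducing mod 9 gives s ≡ 3 (mod 9).

(←) Conversely, if s ≡ 3 (mod 7) and s ≡ 3 (mod 9), then by the Chinese remainder theorem s ≡ 3 (mod 63). This is exactly s ≡ 3 (mod 63).

Equivalent; both directions hold.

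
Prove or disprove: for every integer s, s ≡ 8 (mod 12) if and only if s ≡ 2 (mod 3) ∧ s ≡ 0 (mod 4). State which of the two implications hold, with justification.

Both implications hold.

(⇒) Suppose s ≡ 8 (mod 12); write s = 12j + 8. Since 3 ∣ 12, reducing mod 3 gives s ≡ 8 ≡ 2 (mod 3); since 4 ∣ 12, reducing mod 4 gives s ≡ 8 ≡ 0 (mod 4).

(⇐) Conversely, if s ≡ 2 (mod 3) and s ≡ 0 (mod 4), then by the Chinese remainder theorem s ≡ 8 (mod 12). This is exactly s ≡ 8 (mod 12).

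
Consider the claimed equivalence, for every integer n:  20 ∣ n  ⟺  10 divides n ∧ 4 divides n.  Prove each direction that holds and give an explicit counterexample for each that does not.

Forward direction. If 20 ∣ n, write n = 20q. Since 20 = 2·10, n = 10·(2q), so 10 ∣ n; and since 20 = 5·4, n = 4·(5q), so 4 ∣ n.

Converse. Suppose 10 ∣ n and 4 ∣ n. Any common multiple of 10 and 4 is a multiple of their lcm; here lcm(10, 4) = 10·4/gcd(10, 4) = 40/2 = 20, so 20 ∣ n.

The biconditional holds.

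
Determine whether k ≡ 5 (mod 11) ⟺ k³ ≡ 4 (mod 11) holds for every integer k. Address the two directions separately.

(⇒) Suppose k ≡ 5 (mod 11). Write k = 11j + 5. Then (11j + 5)³ = 1331j³ + 1815j² + 825j + 125 = 11(121j³ + 165j² + 75j + 11) + 4, so k³ ≡ 4 (mod 11).

(⇐) Conversely, suppose k³ ≡ 4 (mod 11). The only residue r in {0, …, 10} with r³ ≡ 4 (mod 11) is r = 5, so k ≡ 5 (mod 11).

The biconditional holds.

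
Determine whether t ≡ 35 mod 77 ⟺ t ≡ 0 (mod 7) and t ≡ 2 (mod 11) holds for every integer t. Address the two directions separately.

(⟸) If t ≡ 0 (mod 7) and t ≡ 2 (mod 11), then by the Chinese remainder theorem t ≡ 35 (mod 77). This is exactly t ≡ 35 (mod 77).

(⟹) Suppose t ≡ 35 (mod 77); write t = 77j + 35. Since 7 ∣ 77, reducing mod 7 gives t ≡ 35 ≡ 0 (mod 7); since 11 ∣ 77, reducing mod 11 gives t ≡ 35 ≡ 2 (mod 11).

Both implications hold.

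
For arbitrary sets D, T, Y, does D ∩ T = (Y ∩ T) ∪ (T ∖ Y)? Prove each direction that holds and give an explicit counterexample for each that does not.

The sets are not equal: only the forward inclusion holds.

(⊆) Let x ∈ D ∩ T. Then either x ∈ D ∩ T and x ∉ Y; or x ∈ D ∩ T ∩ Y. In each case x ∈ (Y ∩ T) ∪ (T ∖ Y), so D ∩ T ⊆ (Y ∩ T) ∪ (T ∖ Y).

(⊇) This inclusion fails. Take D = ∅, T = {1}, Y = ∅; then 1 ∈ (Y ∩ T) ∪ (T ∖ Y) but 1 ∉ D ∩ T.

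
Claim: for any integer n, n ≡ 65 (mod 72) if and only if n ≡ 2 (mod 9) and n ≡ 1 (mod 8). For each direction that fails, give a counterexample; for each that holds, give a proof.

[⇐] If n ≡ 2 (mod 9) and n ≡ 1 (mod 8), then by the Chinese remainder theorem n ≡ 65 (mod 72). This is exactly n ≡ 65 (mod 72).

[⇒] Suppose n ≡ 65 (mod 72); write n = 72j + 65. Since 9 ∣ 72, reducing mod 9 gives n ≡ 65 ≡ 2 (mod 9); since 8 ∣ 72, reducing mod 8 gives n ≡ 65 ≡ 1 (mod 8).

Both directions hold; the statement is true.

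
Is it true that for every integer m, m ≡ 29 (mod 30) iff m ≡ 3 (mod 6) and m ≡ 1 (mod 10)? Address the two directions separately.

(⇒) fails and (⇐) fails.

(→) This fails: m = 29 gives 29 ≡ 29 (mod 30) but 29 ≡ 5 (mod 6), so the conjunction on the right does not hold.

(←) This fails: m = 21 satisfies both congruences on the right (21 ≡ 3 mod 6 and 21 ≡ 1 mod 10) yet 21 ≡ 21 (mod 30), not 29.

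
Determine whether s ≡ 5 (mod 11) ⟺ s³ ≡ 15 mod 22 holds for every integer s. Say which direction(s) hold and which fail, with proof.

Only the converse holds.

(⟸) The residues r modulo 22 with r³ ≡ 15 (mod 22) are exactly {5}, and each is ≡ 5 (mod 11).

(⟹) This fails: take s = 16. Then 16 ≡ 5 (mod 11), but 16³ = 4096 ≡ 4 (mod 22), not 15.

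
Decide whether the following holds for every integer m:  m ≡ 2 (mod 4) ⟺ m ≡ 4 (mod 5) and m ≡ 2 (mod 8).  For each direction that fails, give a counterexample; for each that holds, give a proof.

(→) This fails: m = 2 gives 2 ≡ 2 (mod 4) but 2 ≡ 2 (mod 5), so the conjunction on the right does not hold.

(←) Conversely, if m ≡ 4 (mod 5) and m ≡ 2 (mod 8), then by the Chinese remainder theorem m ≡ 34 (mod 40). Since 34 ≡ 2 (mod 4) and 4 ∣ 40, we get m ≡ 2 (mod 4).

The forward direction fails; the converse holds.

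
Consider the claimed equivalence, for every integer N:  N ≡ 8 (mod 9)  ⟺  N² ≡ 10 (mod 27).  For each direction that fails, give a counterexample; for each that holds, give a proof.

Forward direction. This fails: take N = 17. Then 17 ≡ 8 (mod 9), but 17² = 289 ≡ 19 (mod 27), not 10.

Converse. This fails: take N = 19. Then 19² = 361 ≡ 10 (mod 27), yet 19 ≡ 1 (mod 9), not 8.

Neither direction holds.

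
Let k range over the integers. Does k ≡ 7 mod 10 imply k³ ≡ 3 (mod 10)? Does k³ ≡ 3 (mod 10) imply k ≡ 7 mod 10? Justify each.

[⇒] Suppose k ≡ 7 mod 10. Write k = 10j + 7. Then (10j + 7)³ = 1000j³ + 2100j² + 1470j + 343 = 10(100j³ + 210j² + 147j + 34) + 3, so k³ ≡ 3 (mod 10).

[⇐] Conversely, suppose k³ ≡ 3 (mod 10). The only residue r in {0, …, 9} with r³ ≡ 3 (mod 10) is r = 7, so k ≡ 7 (mod 10).

Both directions hold; the statement is true.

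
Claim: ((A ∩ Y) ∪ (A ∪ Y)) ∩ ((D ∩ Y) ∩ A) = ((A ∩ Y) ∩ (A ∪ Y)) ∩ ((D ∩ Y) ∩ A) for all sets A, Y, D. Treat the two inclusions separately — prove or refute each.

The two sets are equal.

(⊇) Let x ∈ ((A ∩ Y) ∩ (A ∪ Y)) ∩ ((D ∩ Y) ∩ A). Then x ∈ A ∩ Y ∩ D, from which x ∈ ((A ∩ Y) ∪ (A ∪ Y)) ∩ ((D ∩ Y) ∩ A).

(⊆) Let x ∈ ((A ∩ Y) ∪ (A ∪ Y)) ∩ ((D ∩ Y) ∩ A). Then x ∈ A ∩ Y ∩ D, from which x ∈ ((A ∩ Y) ∩ (A ∪ Y)) ∩ ((D ∩ Y) ∩ A).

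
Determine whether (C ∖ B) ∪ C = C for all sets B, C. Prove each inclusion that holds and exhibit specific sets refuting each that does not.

(⊆) Let x ∈ (C ∖ B) ∪ C. Then either x ∈ C and x ∉ B; or x ∈ B ∩ C. In each case x ∈ C, so (C ∖ B) ∪ C ⊆ C.

(⊇) Let x ∈ C. Then either x ∈ C and x ∉ B; or x ∈ B ∩ C. In each case x ∈ (C ∖ B) ∪ C, so C ⊆ (C ∖ B) ∪ C.

Both inclusions hold; the sets are equal.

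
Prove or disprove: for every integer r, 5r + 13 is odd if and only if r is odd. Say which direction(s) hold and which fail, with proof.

(⟹) This fails: r = 0 gives 5r + 13 = 13, which is odd, but 0 is even, not odd.

(⟸) This also fails: r = 3 is odd, but 5r + 13 = 28 is even, not odd.

Both directions fail.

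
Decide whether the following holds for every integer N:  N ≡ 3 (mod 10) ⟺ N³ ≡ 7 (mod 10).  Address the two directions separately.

Equivalent; both directions hold.

(⟸) Suppose N³ ≡ 7 (mod 10). The only residue r in {0, …, 9} with r³ ≡ 7 (mod 10) is r = 3, so N ≡ 3 (mod 10).

(⟹) Suppose N ≡ 3 (mod 10). Write N = 10j + 3. Then (10j + 3)³ = 1000j³ + 900j² + 270j + 27 = 10(100j³ + 90j² + 27j + 2) + 7, so N³ ≡ 7 (mod 10).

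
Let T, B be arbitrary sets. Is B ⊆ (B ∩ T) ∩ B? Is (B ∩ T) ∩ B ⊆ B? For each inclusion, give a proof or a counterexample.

(⟸) Let x ∈ (B ∩ T) ∩ B. Then x ∈ T ∩ B, from which x ∈ B.

(⟹) This inclusion fails. Take T = ∅, B = {1}; then 1 ∈ B but 1 ∉ (B ∩ T) ∩ B.

(⊆) fails; (⊇) holds.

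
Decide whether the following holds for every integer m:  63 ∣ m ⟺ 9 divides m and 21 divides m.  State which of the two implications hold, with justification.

[⇒] If 63 ∣ m, write m = 63q. Since 63 = 7·9, m = 9·(7q), so 9 ∣ m; and since 63 = 3·21, m = 21·(3q), so 21 ∣ m.

[⇐] Suppose 9 ∣ m and 21 ∣ m. Any common multiple of 9 and 21 is a multiple of their lcm; here lcm(9, 21) = 9·21/gcd(9, 21) = 189/3 = 63, so 63 ∣ m.

Equivalent; both directions hold.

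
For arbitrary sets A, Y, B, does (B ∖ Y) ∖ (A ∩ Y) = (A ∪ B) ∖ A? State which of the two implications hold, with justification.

Both inclusions fail.

(⊆) This inclusion fails. Take A = {1}, Y = ∅, B = {1}; then 1 ∈ (B ∖ Y) ∖ (A ∩ Y) but 1 ∉ (A ∪ B) ∖ A.

(⊇) This inclusion fails. Take A = ∅, Y = {1}, B = {1}; then 1 ∈ (A ∪ B) ∖ A but 1 ∉ (B ∖ Y) ∖ (A ∩ Y).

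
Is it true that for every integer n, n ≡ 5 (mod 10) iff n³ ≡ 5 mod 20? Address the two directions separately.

The forward direction fails; the converse holds.

[⇒] This fails: take n = 15. Then 15 ≡ 5 (mod 10), but 15³ = 3375 ≡ 15 (mod 20), not 5.

[⇐] Conversely, the residues r modulo 20 with r³ ≡ 5 (mod 20) are exactly {5}, and each is ≡ 5 (mod 10).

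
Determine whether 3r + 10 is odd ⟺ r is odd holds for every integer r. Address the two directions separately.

(⇒) Suppose 3r + 10 is odd. Since 3 is odd, 3r and r have the same parity, so 3r + 10 ≡ r + 10 (mod 2). As 10 is even, 3r + 10 is odd exactly when r is odd. Thus r is odd.

(⇐) Conversely, suppose r is odd; write r = 2j + 1. Then 3r + 10 = 3·(2j + 1) + 10 = 2·3j + 13, which is odd.

Both directions hold.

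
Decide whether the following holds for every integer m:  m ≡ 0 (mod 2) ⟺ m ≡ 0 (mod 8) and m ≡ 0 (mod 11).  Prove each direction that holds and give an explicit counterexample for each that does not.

(⟸) If m ≡ 0 (mod 8) and m ≡ 0 (mod 11), then by the Chinese remainder theorem m ≡ 0 (mod 88). Since 0 ≡ 0 (mod 2) and 2 ∣ 88, we get m ≡ 0 (mod 2).

(⟹) This fails: m = 2 gives 2 ≡ 0 (mod 2) but 2 ≡ 2 (mod 8), so the conjunction on the right does not hold.

Only the converse holds.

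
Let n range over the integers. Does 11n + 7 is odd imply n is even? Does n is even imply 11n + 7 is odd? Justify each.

Both directions hold.

Forward direction. Suppose 11n + 7 is odd. Since 11 is odd, 11n and n have the same parity, so 11n + 7 ≡ n + 7 (mod 2). As 7 is odd, 11n + 7 is odd exactly when n is even. Thus n is even.

Converse. Suppose n is even; write n = 2j. Then 11n + 7 = 11·(2j) + 7 = 2·11j + 7, which is odd.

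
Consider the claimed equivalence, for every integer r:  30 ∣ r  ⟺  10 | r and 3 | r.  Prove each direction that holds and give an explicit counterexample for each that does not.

Both implications hold.

[⇒] If 30 ∣ r, write r = 30q. Since 30 = 3·10, r = 10·(3q), so 10 ∣ r; and since 30 = 10·3, r = 3·(10q), so 3 ∣ r.

[⇐] Suppose 10 ∣ r and 3 ∣ r. Any common multiple of 10 and 3 is a multiple of their lcm; here gcd(10, 3) = 1, so lcm(10, 3) = 10·3 = 30, so 30 ∣ r.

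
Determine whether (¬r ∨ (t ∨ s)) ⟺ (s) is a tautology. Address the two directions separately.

Only the reverse direction holds.

Forward direction. This fails. Under r = F, s = F, t = F, the left side is true but the right side is false.

Converse. Assume the antecedent. If r is true, the antecedent forces (r = T, s = T, t = F) or (r = T, s = T, t = T), and ¬r ∨ (t ∨ s) holds there. If r is false, ¬r ∨ (t ∨ s) reduces to true regardless of the other variables. Either way ¬r ∨ (t ∨ s) holds.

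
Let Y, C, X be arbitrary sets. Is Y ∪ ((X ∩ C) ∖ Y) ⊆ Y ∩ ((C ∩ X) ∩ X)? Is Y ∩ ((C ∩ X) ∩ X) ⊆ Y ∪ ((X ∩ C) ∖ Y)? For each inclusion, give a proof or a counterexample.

(⟹) This inclusion fails. Take Y = {1}, C = ∅, X = ∅; then 1 ∈ Y ∪ ((X ∩ C) ∖ Y) but 1 ∉ Y ∩ ((C ∩ X) ∩ X).

(⟸) Let x ∈ Y ∩ ((C ∩ X) ∩ X). Then x ∈ Y ∩ C ∩ X, from which x ∈ Y ∪ ((X ∩ C) ∖ Y).

Only the reverse inclusion holds.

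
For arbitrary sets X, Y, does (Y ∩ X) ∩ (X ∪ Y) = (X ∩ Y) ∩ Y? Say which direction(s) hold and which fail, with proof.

Both inclusions hold; the sets are equal.

(⊆) Let x ∈ (Y ∩ X) ∩ (X ∪ Y). Then x ∈ X ∩ Y, from which x ∈ (X ∩ Y) ∩ Y.

(⊇) Let x ∈ (X ∩ Y) ∩ Y. Then x ∈ X ∩ Y, from which x ∈ (Y ∩ X) ∩ (X ∪ Y).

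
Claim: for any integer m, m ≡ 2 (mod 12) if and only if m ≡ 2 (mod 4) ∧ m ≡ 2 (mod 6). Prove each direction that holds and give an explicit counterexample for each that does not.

Both directions hold.

Forward direction. Suppose m ≡ 2 (mod 12); write m = 12j + 2. Since 4 ∣ 12, reducing mod 4 gives m ≡ 2 (mod 4); since 6 ∣ 12, reducing mod 6 gives m ≡ 2 (mod 6).

Converse. If m ≡ 2 (mod 4) and m ≡ 2 (mod 6), then by the Chinese remainder theorem m ≡ 2 (mod 12). This is exactly m ≡ 2 (mod 12).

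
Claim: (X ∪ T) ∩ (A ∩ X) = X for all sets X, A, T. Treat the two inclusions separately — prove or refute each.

(⟹) Let x ∈ (X ∪ T) ∩ (A ∩ X). Then either x ∈ X ∩ A and x ∉ T; or x ∈ X ∩ A ∩ T. In each case x ∈ X, so (X ∪ T) ∩ (A ∩ X) ⊆ X.

(⟸) This inclusion fails. Take X = {1}, A = ∅, T = ∅; then 1 ∈ X but 1 ∉ (X ∪ T) ∩ (A ∩ X).

The sets are not equal: only the forward inclusion holds.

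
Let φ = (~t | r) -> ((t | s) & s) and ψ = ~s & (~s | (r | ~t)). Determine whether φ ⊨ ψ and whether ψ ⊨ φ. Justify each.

(→) This fails. Under t = F, r = F, s = T, the left side is true but the right side is false.

(←) This fails. Under t = F, r = F, s = F, the left side is false but the right side is true.

(⇒) fails and (⇐) fails.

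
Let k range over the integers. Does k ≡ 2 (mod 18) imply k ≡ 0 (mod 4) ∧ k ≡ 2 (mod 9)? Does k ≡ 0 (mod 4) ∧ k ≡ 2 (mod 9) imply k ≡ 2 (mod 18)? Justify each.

(⇐) If k ≡ 0 (mod 4) and k ≡ 2 (mod 9), then by the Chinese remainder theorem k ≡ 20 (mod 36). Since 20 ≡ 2 (mod 18) and 18 ∣ 36, we get k ≡ 2 (mod 18).

(⇒) This fails: k = 2 gives 2 ≡ 2 (mod 18) but 2 ≡ 2 (mod 4), so the conjunction on the right does not hold.

The forward direction fails; the converse holds.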